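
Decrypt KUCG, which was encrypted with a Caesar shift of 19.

RBJN

K(10): 10−19=-9≡17 → R
U(20): 20−19=1 → B
C(2): 2−19=-17≡9 → J
G(6): 6−19=-13≡13 → N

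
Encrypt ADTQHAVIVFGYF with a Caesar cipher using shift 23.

XAQNEXSFSCDVC

A(0): 0+23=23 → X
D(3): 3+23=26≡0 → A
T(19): 19+23=42≡16 → Q
Q(16): 16+23=39≡13 → N
H(7): 7+23=30≡4 → E
A(0): 0+23=23 → X
V(21): 21+23=44≡18 → S
I(8): 8+23=31≡5 → F
V(21): 21+23=44≡18 → S
F(5): 5+23=28≡2 → C
G(6): 6+23=29≡3 → D
Y(24): 24+23=47≡21 → V
F(5): 5+23=28≡2 → C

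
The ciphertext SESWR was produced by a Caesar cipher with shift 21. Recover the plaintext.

XJXBW

S(18): 18−21=-3≡23 → X
E(4): 4−21=-17≡9 → J
S(18): 18−21=-3≡23 → X
W(22): 22−21=1 → B
R(17): 17−21=-4≡22 → W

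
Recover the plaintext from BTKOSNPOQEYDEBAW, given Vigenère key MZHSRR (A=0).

PUDWBWDPJMHMSCTE

Repeat the key across the ciphertext: MZHSRRMZHSRRMZHS
B(1)−M(12): -11≡15 → P
T(19)−Z(25): -6≡20 → U
K(10)−H(7): 3 → D
O(14)−S(18): -4≡22 → W
S(18)−R(17): 1 → B
N(13)−R(17): -4≡22 → W
P(15)−M(12): 3 → D
O(14)−Z(25): -11≡15 → P
Q(16)−H(7): 9 → J
E(4)−S(18): -14≡12 → M
Y(24)−R(17): 7 → H
D(3)−R(17): -14≡12 → M
E(4)−M(12): -8≡18 → S
B(1)−Z(25): -24≡2 → C
A(0)−H(7): -7≡19 → T
W(22)−S(18): 4 → E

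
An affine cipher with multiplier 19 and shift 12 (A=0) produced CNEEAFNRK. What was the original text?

The inverse of 19 mod 26 is 11, since 19·11=209≡1. Apply D(y)=11·(y−12) mod 26:
C(2): 11·(2−12)=-110≡20 → U
N(13): 11·(13−12)=11 → L
E(4): 11·(4−12)=-88≡16 → Q
E(4): 11·(4−12)=-88≡16 → Q
A(0): 11·(0−12)=-132≡24 → Y
F(5): 11·(5−12)=-77≡1 → B
N(13): 11·(13−12)=11 → L
R(17): 11·(17−12)=55≡3 → D
K(10): 11·(10−12)=-22≡4 → E

ULQQYBLDE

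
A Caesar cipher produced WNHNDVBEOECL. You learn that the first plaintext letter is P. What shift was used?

From the crib: W(22)−P(15)=7, so the shift is 7.

7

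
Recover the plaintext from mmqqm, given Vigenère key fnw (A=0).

hzulz

Repeat the key across the ciphertext: fnwfn
m(12)−f(5): 7 → h
m(12)−n(13): -1≡25 → z
q(16)−w(22): -6≡20 → u
q(16)−f(5): 11 → l
m(12)−n(13): -1≡25 → z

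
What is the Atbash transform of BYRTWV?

B(1) → Y(24)
Y(24) → B(1)
R(17) → I(8)
T(19) → G(6)
W(22) → D(3)
V(21) → E(4)

YBIGDE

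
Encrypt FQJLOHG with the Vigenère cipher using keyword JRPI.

Repeat the key across the message: JRPIJRP
F(5)+J(9): 14 → O
Q(16)+R(17): 33≡7 → H
J(9)+P(15): 24 → Y
L(11)+I(8): 19 → T
O(14)+J(9): 23 → X
H(7)+R(17): 24 → Y
G(6)+P(15): 21 → V

OHYTXYV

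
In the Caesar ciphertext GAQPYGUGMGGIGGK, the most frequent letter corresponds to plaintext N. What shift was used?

19

The most frequent ciphertext letter is G (appears 7 times).
G is position 6; N is position 13.
Shift = -7≡19.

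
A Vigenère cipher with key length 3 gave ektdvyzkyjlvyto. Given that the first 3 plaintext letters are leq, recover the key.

tgd

Subtract each crib letter from the matching ciphertext letter (mod 26):
e(4)−l(11)=-7≡19 → t
k(10)−e(4)=6 → g
t(19)−q(16)=3 → d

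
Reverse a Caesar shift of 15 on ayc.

ljn

a(0): 0−15=-15≡11 → l
y(24): 24−15=9 → j
c(2): 2−15=-13≡13 → n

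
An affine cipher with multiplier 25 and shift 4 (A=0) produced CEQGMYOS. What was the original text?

The inverse of 25 mod 26 is 25, since 25·25=625≡1. Apply D(y)=25·(y−4) mod 26:
C(2): 25·(2−4)=-50≡2 → C
E(4): 25·(4−4)=0 → A
Q(16): 25·(16−4)=300≡14 → O
G(6): 25·(6−4)=50≡24 → Y
M(12): 25·(12−4)=200≡18 → S
Y(24): 25·(24−4)=500≡6 → G
O(14): 25·(14−4)=250≡16 → Q
S(18): 25·(18−4)=350≡12 → M

CAOYSGQM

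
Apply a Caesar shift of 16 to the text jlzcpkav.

j(9): 9+16=25 → z
l(11): 11+16=27≡1 → b
z(25): 25+16=41≡15 → p
c(2): 2+16=18 → s
p(15): 15+16=31≡5 → f
k(10): 10+16=26≡0 → a
a(0): 0+16=16 → q
v(21): 21+16=37≡11 → l

zbpsfaql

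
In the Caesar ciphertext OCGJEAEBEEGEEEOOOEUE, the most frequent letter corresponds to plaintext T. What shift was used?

The most frequent ciphertext letter is E (appears 9 times).
E is position 4; T is position 19.
Shift = -15≡11.

11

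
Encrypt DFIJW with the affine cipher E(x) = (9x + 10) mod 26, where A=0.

LDENA

D(3): 9·3+10=37≡11 → L
F(5): 9·5+10=55≡3 → D
I(8): 9·8+10=82≡4 → E
J(9): 9·9+10=91≡13 → N
W(22): 9·22+10=208≡0 → A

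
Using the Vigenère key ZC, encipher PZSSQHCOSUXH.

OBRUPJBQRWWJ

Repeat the key across the message: ZCZCZCZCZCZC
P(15)+Z(25): 40≡14 → O
Z(25)+C(2): 27≡1 → B
S(18)+Z(25): 43≡17 → R
S(18)+C(2): 20 → U
Q(16)+Z(25): 41≡15 → P
H(7)+C(2): 9 → J
C(2)+Z(25): 27≡1 → B
O(14)+C(2): 16 → Q
S(18)+Z(25): 43≡17 → R
U(20)+C(2): 22 → W
X(23)+Z(25): 48≡22 → W
H(7)+C(2): 9 → J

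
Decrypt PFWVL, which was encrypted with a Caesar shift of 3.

P(15): 15−3=12 → M
F(5): 5−3=2 → C
W(22): 22−3=19 → T
V(21): 21−3=18 → S
L(11): 11−3=8 → I

MCTSI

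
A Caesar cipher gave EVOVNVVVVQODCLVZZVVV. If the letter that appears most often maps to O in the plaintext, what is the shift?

The most frequent ciphertext letter is V (appears 10 times).
V is position 21; O is position 14.
Shift = 7.

7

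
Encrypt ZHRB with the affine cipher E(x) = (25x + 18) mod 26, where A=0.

TLBR

Z(25): 25·25+18=643≡19 → T
H(7): 25·7+18=193≡11 → L
R(17): 25·17+18=443≡1 → B
B(1): 25·1+18=43≡17 → R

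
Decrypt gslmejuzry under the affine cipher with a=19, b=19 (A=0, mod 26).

npqbruloed

The inverse of 19 mod 26 is 11, since 19·11=209≡1. Apply D(y)=11·(y−19) mod 26:
g(6): 11·(6−19)=-143≡13 → n
s(18): 11·(18−19)=-11≡15 → p
l(11): 11·(11−19)=-88≡16 → q
m(12): 11·(12−19)=-77≡1 → b
e(4): 11·(4−19)=-165≡17 → r
j(9): 11·(9−19)=-110≡20 → u
u(20): 11·(20−19)=11 → l
z(25): 11·(25−19)=66≡14 → o
r(17): 11·(17−19)=-22≡4 → e
y(24): 11·(24−19)=55≡3 → d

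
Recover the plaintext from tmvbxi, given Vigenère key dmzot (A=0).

Repeat the key across the ciphertext: dmzotd
t(19)−d(3): 16 → q
m(12)−m(12): 0 → a
v(21)−z(25): -4≡22 → w
b(1)−o(14): -13≡13 → n
x(23)−t(19): 4 → e
i(8)−d(3): 5 → f

qawnef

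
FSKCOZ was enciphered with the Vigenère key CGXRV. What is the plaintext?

DMNLTX

Repeat the key across the ciphertext: CGXRVC
F(5)−C(2): 3 → D
S(18)−G(6): 12 → M
K(10)−X(23): -13≡13 → N
C(2)−R(17): -15≡11 → L
O(14)−V(21): -7≡19 → T
Z(25)−C(2): 23 → X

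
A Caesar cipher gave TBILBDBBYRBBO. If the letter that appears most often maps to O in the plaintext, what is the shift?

13

The most frequent ciphertext letter is B (appears 6 times).
B is position 1; O is position 14.
Shift = -13≡13.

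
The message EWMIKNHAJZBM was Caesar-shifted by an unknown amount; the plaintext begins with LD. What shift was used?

From the crib: E(4)−L(11)=-7≡19, so the shift is 19.

19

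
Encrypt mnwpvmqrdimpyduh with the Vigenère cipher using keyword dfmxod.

psimjptwpfasbige

Repeat the key across the message: dfmxoddfmxoddfmx
m(12)+d(3): 15 → p
n(13)+f(5): 18 → s
w(22)+m(12): 34≡8 → i
p(15)+x(23): 38≡12 → m
v(21)+o(14): 35≡9 → j
m(12)+d(3): 15 → p
q(16)+d(3): 19 → t
r(17)+f(5): 22 → w
d(3)+m(12): 15 → p
i(8)+x(23): 31≡5 → f
m(12)+o(14): 26≡0 → a
p(15)+d(3): 18 → s
y(24)+d(3): 27≡1 → b
d(3)+f(5): 8 → i
u(20)+m(12): 32≡6 → g
h(7)+x(23): 30≡4 → e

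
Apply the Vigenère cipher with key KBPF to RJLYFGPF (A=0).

BKADPHEK

Repeat the key across the message: KBPFKBPF
R(17)+K(10): 27≡1 → B
J(9)+B(1): 10 → K
L(11)+P(15): 26≡0 → A
Y(24)+F(5): 29≡3 → D
F(5)+K(10): 15 → P
G(6)+B(1): 7 → H
P(15)+P(15): 30≡4 → E
F(5)+F(5): 10 → K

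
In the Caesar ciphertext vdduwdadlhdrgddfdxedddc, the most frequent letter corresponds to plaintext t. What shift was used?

10

The most frequent ciphertext letter is d (appears 11 times).
d is position 3; t is position 19.
Shift = -16≡10.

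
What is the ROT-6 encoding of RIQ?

R(17): 17+6=23 → X
I(8): 8+6=14 → O
Q(16): 16+6=22 → W

XOW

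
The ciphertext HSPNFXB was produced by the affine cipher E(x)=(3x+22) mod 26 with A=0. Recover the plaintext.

VQPXDJT

The inverse of 3 mod 26 is 9, since 3·9=27≡1. Apply D(y)=9·(y−22) mod 26:
H(7): 9·(7−22)=-135≡21 → V
S(18): 9·(18−22)=-36≡16 → Q
P(15): 9·(15−22)=-63≡15 → P
N(13): 9·(13−22)=-81≡23 → X
F(5): 9·(5−22)=-153≡3 → D
X(23): 9·(23−22)=9 → J
B(1): 9·(1−22)=-189≡19 → T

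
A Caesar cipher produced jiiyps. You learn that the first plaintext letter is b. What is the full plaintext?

baaqhk

From the crib: j(9)−b(1)=8, so the shift is 8.
Subtract 8 from each ciphertext letter:
j(9): 9−8=1 → b
i(8): 8−8=0 → a
i(8): 8−8=0 → a
y(24): 24−8=16 → q
p(15): 15−8=7 → h
s(18): 18−8=10 → k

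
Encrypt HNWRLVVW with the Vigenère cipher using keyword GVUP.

Repeat the key across the message: GVUPGVUP
H(7)+G(6): 13 → N
N(13)+V(21): 34≡8 → I
W(22)+U(20): 42≡16 → Q
R(17)+P(15): 32≡6 → G
L(11)+G(6): 17 → R
V(21)+V(21): 42≡16 → Q
V(21)+U(20): 41≡15 → P
W(22)+P(15): 37≡11 → L

NIQGRQPL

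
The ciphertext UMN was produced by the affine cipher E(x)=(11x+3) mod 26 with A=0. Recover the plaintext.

The inverse of 11 mod 26 is 19, since 11·19=209≡1. Apply D(y)=19·(y−3) mod 26:
U(20): 19·(20−3)=323≡11 → L
M(12): 19·(12−3)=171≡15 → P
N(13): 19·(13−3)=190≡8 → I

LPI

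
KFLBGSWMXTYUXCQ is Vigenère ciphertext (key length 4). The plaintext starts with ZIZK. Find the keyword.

Subtract each crib letter from the matching ciphertext letter (mod 26):
K(10)−Z(25)=-15≡11 → L
F(5)−I(8)=-3≡23 → X
L(11)−Z(25)=-14≡12 → M
B(1)−K(10)=-9≡17 → R

LXMR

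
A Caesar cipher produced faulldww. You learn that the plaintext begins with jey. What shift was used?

22

From the crib: f(5)−j(9)=-4≡22, so the shift is 22.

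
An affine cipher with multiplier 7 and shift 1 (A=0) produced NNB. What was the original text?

The inverse of 7 mod 26 is 15, since 7·15=105≡1. Apply D(y)=15·(y−1) mod 26:
N(13): 15·(13−1)=180≡24 → Y
N(13): 15·(13−1)=180≡24 → Y
B(1): 15·(1−1)=0 → A

YYA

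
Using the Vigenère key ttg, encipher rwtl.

kpze

Repeat the key across the message: ttgt
r(17)+t(19): 36≡10 → k
w(22)+t(19): 41≡15 → p
t(19)+g(6): 25 → z
l(11)+t(19): 30≡4 → e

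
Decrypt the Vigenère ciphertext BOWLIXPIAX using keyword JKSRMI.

SEEUWPGYIG

Repeat the key across the ciphertext: JKSRMIJKSR
B(1)−J(9): -8≡18 → S
O(14)−K(10): 4 → E
W(22)−S(18): 4 → E
L(11)−R(17): -6≡20 → U
I(8)−M(12): -4≡22 → W
X(23)−I(8): 15 → P
P(15)−J(9): 6 → G
I(8)−K(10): -2≡24 → Y
A(0)−S(18): -18≡8 → I
X(23)−R(17): 6 → G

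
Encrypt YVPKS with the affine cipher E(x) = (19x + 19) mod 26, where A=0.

Y(24): 19·24+19=475≡7 → H
V(21): 19·21+19=418≡2 → C
P(15): 19·15+19=304≡18 → S
K(10): 19·10+19=209≡1 → B
S(18): 19·18+19=361≡23 → X

HCSBX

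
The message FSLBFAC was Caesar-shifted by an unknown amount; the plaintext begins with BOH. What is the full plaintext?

BOHXBWY

From the crib: F(5)−B(1)=4, so the shift is 4.
Subtract 4 from each ciphertext letter:
F(5): 5−4=1 → B
S(18): 18−4=14 → O
L(11): 11−4=7 → H
B(1): 1−4=-3≡23 → X
F(5): 5−4=1 → B
A(0): 0−4=-4≡22 → W
C(2): 2−4=-2≡24 → Y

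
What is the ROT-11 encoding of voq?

v(21): 21+11=32≡6 → g
o(14): 14+11=25 → z
q(16): 16+11=27≡1 → b

gzb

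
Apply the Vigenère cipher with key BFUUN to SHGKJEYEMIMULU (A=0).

TMAEWFDYGVNZFO

Repeat the key across the message: BFUUNBFUUNBFUU
S(18)+B(1): 19 → T
H(7)+F(5): 12 → M
G(6)+U(20): 26≡0 → A
K(10)+U(20): 30≡4 → E
J(9)+N(13): 22 → W
E(4)+B(1): 5 → F
Y(24)+F(5): 29≡3 → D
E(4)+U(20): 24 → Y
M(12)+U(20): 32≡6 → G
I(8)+N(13): 21 → V
M(12)+B(1): 13 → N
U(20)+F(5): 25 → Z
L(11)+U(20): 31≡5 → F
U(20)+U(20): 40≡14 → O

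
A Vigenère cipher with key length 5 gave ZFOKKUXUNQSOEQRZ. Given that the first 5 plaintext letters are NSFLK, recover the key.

MNJZA

Subtract each crib letter from the matching ciphertext letter (mod 26):
Z(25)−N(13)=12 → M
F(5)−S(18)=-13≡13 → N
O(14)−F(5)=9 → J
K(10)−L(11)=-1≡25 → Z
K(10)−K(10)=0 → A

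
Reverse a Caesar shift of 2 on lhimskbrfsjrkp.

jfgkqizpdqhpin

l(11): 11−2=9 → j
h(7): 7−2=5 → f
i(8): 8−2=6 → g
m(12): 12−2=10 → k
s(18): 18−2=16 → q
k(10): 10−2=8 → i
b(1): 1−2=-1≡25 → z
r(17): 17−2=15 → p
f(5): 5−2=3 → d
s(18): 18−2=16 → q
j(9): 9−2=7 → h
r(17): 17−2=15 → p
k(10): 10−2=8 → i
p(15): 15−2=13 → n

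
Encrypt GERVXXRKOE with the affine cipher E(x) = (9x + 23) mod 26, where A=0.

G(6): 9·6+23=77≡25 → Z
E(4): 9·4+23=59≡7 → H
R(17): 9·17+23=176≡20 → U
V(21): 9·21+23=212≡4 → E
X(23): 9·23+23=230≡22 → W
X(23): 9·23+23=230≡22 → W
R(17): 9·17+23=176≡20 → U
K(10): 9·10+23=113≡9 → J
O(14): 9·14+23=149≡19 → T
E(4): 9·4+23=59≡7 → H

ZHUEWWUJTH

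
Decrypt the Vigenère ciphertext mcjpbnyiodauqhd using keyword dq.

jmgzyxvslnxenra

Repeat the key across the ciphertext: dqdqdqdqdqdqdqd
m(12)−d(3): 9 → j
c(2)−q(16): -14≡12 → m
j(9)−d(3): 6 → g
p(15)−q(16): -1≡25 → z
b(1)−d(3): -2≡24 → y
n(13)−q(16): -3≡23 → x
y(24)−d(3): 21 → v
i(8)−q(16): -8≡18 → s
o(14)−d(3): 11 → l
d(3)−q(16): -13≡13 → n
a(0)−d(3): -3≡23 → x
u(20)−q(16): 4 → e
q(16)−d(3): 13 → n
h(7)−q(16): -9≡17 → r
d(3)−d(3): 0 → a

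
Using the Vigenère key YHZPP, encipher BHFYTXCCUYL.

ZOENIVJBJNJ

Repeat the key across the message: YHZPPYHZPPY
B(1)+Y(24): 25 → Z
H(7)+H(7): 14 → O
F(5)+Z(25): 30≡4 → E
Y(24)+P(15): 39≡13 → N
T(19)+P(15): 34≡8 → I
X(23)+Y(24): 47≡21 → V
C(2)+H(7): 9 → J
C(2)+Z(25): 27≡1 → B
U(20)+P(15): 35≡9 → J
Y(24)+P(15): 39≡13 → N
L(11)+Y(24): 35≡9 → J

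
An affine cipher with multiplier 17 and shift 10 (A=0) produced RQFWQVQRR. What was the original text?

The inverse of 17 mod 26 is 23, since 17·23=391≡1. Apply D(y)=23·(y−10) mod 26:
R(17): 23·(17−10)=161≡5 → F
Q(16): 23·(16−10)=138≡8 → I
F(5): 23·(5−10)=-115≡15 → P
W(22): 23·(22−10)=276≡16 → Q
Q(16): 23·(16−10)=138≡8 → I
V(21): 23·(21−10)=253≡19 → T
Q(16): 23·(16−10)=138≡8 → I
R(17): 23·(17−10)=161≡5 → F
R(17): 23·(17−10)=161≡5 → F

FIPQITIFF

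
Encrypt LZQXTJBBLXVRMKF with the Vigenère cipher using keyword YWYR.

JVOORFZSJTTIKGD

Repeat the key across the message: YWYRYWYRYWYRYWY
L(11)+Y(24): 35≡9 → J
Z(25)+W(22): 47≡21 → V
Q(16)+Y(24): 40≡14 → O
X(23)+R(17): 40≡14 → O
T(19)+Y(24): 43≡17 → R
J(9)+W(22): 31≡5 → F
B(1)+Y(24): 25 → Z
B(1)+R(17): 18 → S
L(11)+Y(24): 35≡9 → J
X(23)+W(22): 45≡19 → T
V(21)+Y(24): 45≡19 → T
R(17)+R(17): 34≡8 → I
M(12)+Y(24): 36≡10 → K
K(10)+W(22): 32≡6 → G
F(5)+Y(24): 29≡3 → D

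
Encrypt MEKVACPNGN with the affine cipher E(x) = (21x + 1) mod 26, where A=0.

THDABREOXO

M(12): 21·12+1=253≡19 → T
E(4): 21·4+1=85≡7 → H
K(10): 21·10+1=211≡3 → D
V(21): 21·21+1=442≡0 → A
A(0): 21·0+1=1 → B
C(2): 21·2+1=43≡17 → R
P(15): 21·15+1=316≡4 → E
N(13): 21·13+1=274≡14 → O
G(6): 21·6+1=127≡23 → X
N(13): 21·13+1=274≡14 → O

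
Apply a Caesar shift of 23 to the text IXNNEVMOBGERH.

I(8): 8+23=31≡5 → F
X(23): 23+23=46≡20 → U
N(13): 13+23=36≡10 → K
N(13): 13+23=36≡10 → K
E(4): 4+23=27≡1 → B
V(21): 21+23=44≡18 → S
M(12): 12+23=35≡9 → J
O(14): 14+23=37≡11 → L
B(1): 1+23=24 → Y
G(6): 6+23=29≡3 → D
E(4): 4+23=27≡1 → B
R(17): 17+23=40≡14 → O
H(7): 7+23=30≡4 → E

FUKKBSJLYDBOE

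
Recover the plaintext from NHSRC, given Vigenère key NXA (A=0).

Repeat the key across the ciphertext: NXANX
N(13)−N(13): 0 → A
H(7)−X(23): -16≡10 → K
S(18)−A(0): 18 → S
R(17)−N(13): 4 → E
C(2)−X(23): -21≡5 → F

AKSEF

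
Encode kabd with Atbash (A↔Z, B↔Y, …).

pzyw

k(10) → p(15)
a(0) → z(25)
b(1) → y(24)
d(3) → w(22)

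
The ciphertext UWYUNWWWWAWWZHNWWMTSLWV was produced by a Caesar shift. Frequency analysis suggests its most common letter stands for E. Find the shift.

The most frequent ciphertext letter is W (appears 10 times).
W is position 22; E is position 4.
Shift = 18.

18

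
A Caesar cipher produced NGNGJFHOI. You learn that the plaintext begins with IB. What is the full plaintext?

IBIBEACJD

From the crib: N(13)−I(8)=5, so the shift is 5.
Subtract 5 from each ciphertext letter:
N(13): 13−5=8 → I
G(6): 6−5=1 → B
N(13): 13−5=8 → I
G(6): 6−5=1 → B
J(9): 9−5=4 → E
F(5): 5−5=0 → A
H(7): 7−5=2 → C
O(14): 14−5=9 → J
I(8): 8−5=3 → D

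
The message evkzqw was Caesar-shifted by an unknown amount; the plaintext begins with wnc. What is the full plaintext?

From the crib: e(4)−w(22)=-18≡8, so the shift is 8.
Subtract 8 from each ciphertext letter:
e(4): 4−8=-4≡22 → w
v(21): 21−8=13 → n
k(10): 10−8=2 → c
z(25): 25−8=17 → r
q(16): 16−8=8 → i
w(22): 22−8=14 → o

wncrio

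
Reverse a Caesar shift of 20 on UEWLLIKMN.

U(20): 20−20=0 → A
E(4): 4−20=-16≡10 → K
W(22): 22−20=2 → C
L(11): 11−20=-9≡17 → R
L(11): 11−20=-9≡17 → R
I(8): 8−20=-12≡14 → O
K(10): 10−20=-10≡16 → Q
M(12): 12−20=-8≡18 → S
N(13): 13−20=-7≡19 → T

AKCRROQST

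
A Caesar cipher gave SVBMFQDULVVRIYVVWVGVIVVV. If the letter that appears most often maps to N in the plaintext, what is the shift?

The most frequent ciphertext letter is V (appears 10 times).
V is position 21; N is position 13.
Shift = 8.

8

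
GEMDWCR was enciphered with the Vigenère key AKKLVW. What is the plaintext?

Repeat the key across the ciphertext: AKKLVWA
G(6)−A(0): 6 → G
E(4)−K(10): -6≡20 → U
M(12)−K(10): 2 → C
D(3)−L(11): -8≡18 → S
W(22)−V(21): 1 → B
C(2)−W(22): -20≡6 → G
R(17)−A(0): 17 → R

GUCSBGR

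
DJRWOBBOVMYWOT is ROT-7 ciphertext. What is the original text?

D(3): 3−7=-4≡22 → W
J(9): 9−7=2 → C
R(17): 17−7=10 → K
W(22): 22−7=15 → P
O(14): 14−7=7 → H
B(1): 1−7=-6≡20 → U
B(1): 1−7=-6≡20 → U
O(14): 14−7=7 → H
V(21): 21−7=14 → O
M(12): 12−7=5 → F
Y(24): 24−7=17 → R
W(22): 22−7=15 → P
O(14): 14−7=7 → H
T(19): 19−7=12 → M

WCKPHUUHOFRPHM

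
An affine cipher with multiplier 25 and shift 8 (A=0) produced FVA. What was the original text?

DNI

The inverse of 25 mod 26 is 25, since 25·25=625≡1. Apply D(y)=25·(y−8) mod 26:
F(5): 25·(5−8)=-75≡3 → D
V(21): 25·(21−8)=325≡13 → N
A(0): 25·(0−8)=-200≡8 → I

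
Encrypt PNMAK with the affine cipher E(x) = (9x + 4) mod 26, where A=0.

P(15): 9·15+4=139≡9 → J
N(13): 9·13+4=121≡17 → R
M(12): 9·12+4=112≡8 → I
A(0): 9·0+4=4 → E
K(10): 9·10+4=94≡16 → Q

JRIEQ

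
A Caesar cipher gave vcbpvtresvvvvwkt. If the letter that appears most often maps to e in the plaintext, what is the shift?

17

The most frequent ciphertext letter is v (appears 6 times).
v is position 21; e is position 4.
Shift = 17.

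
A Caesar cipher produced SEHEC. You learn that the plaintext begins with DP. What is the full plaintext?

From the crib: S(18)−D(3)=15, so the shift is 15.
Subtract 15 from each ciphertext letter:
S(18): 18−15=3 → D
E(4): 4−15=-11≡15 → P
H(7): 7−15=-8≡18 → S
E(4): 4−15=-11≡15 → P
C(2): 2−15=-13≡13 → N

DPSPN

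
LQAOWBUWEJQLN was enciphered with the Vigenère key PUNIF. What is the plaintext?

WWNGRMAJWEBRA

Repeat the key across the ciphertext: PUNIFPUNIFPUN
L(11)−P(15): -4≡22 → W
Q(16)−U(20): -4≡22 → W
A(0)−N(13): -13≡13 → N
O(14)−I(8): 6 → G
W(22)−F(5): 17 → R
B(1)−P(15): -14≡12 → M
U(20)−U(20): 0 → A
W(22)−N(13): 9 → J
E(4)−I(8): -4≡22 → W
J(9)−F(5): 4 → E
Q(16)−P(15): 1 → B
L(11)−U(20): -9≡17 → R
N(13)−N(13): 0 → A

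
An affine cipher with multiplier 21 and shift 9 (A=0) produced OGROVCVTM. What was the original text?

The inverse of 21 mod 26 is 5, since 21·5=105≡1. Apply D(y)=5·(y−9) mod 26:
O(14): 5·(14−9)=25 → Z
G(6): 5·(6−9)=-15≡11 → L
R(17): 5·(17−9)=40≡14 → O
O(14): 5·(14−9)=25 → Z
V(21): 5·(21−9)=60≡8 → I
C(2): 5·(2−9)=-35≡17 → R
V(21): 5·(21−9)=60≡8 → I
T(19): 5·(19−9)=50≡24 → Y
M(12): 5·(12−9)=15 → P

ZLOZIRIYP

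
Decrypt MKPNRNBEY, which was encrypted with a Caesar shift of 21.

M(12): 12−21=-9≡17 → R
K(10): 10−21=-11≡15 → P
P(15): 15−21=-6≡20 → U
N(13): 13−21=-8≡18 → S
R(17): 17−21=-4≡22 → W
N(13): 13−21=-8≡18 → S
B(1): 1−21=-20≡6 → G
E(4): 4−21=-17≡9 → J
Y(24): 24−21=3 → D

RPUSWSGJD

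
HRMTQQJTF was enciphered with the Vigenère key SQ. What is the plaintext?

Repeat the key across the ciphertext: SQSQSQSQS
H(7)−S(18): -11≡15 → P
R(17)−Q(16): 1 → B
M(12)−S(18): -6≡20 → U
T(19)−Q(16): 3 → D
Q(16)−S(18): -2≡24 → Y
Q(16)−Q(16): 0 → A
J(9)−S(18): -9≡17 → R
T(19)−Q(16): 3 → D
F(5)−S(18): -13≡13 → N

PBUDYARDN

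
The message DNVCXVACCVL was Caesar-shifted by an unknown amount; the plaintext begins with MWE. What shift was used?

17

From the crib: D(3)−M(12)=-9≡17, so the shift is 17.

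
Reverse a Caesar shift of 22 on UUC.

U(20): 20−22=-2≡24 → Y
U(20): 20−22=-2≡24 → Y
C(2): 2−22=-20≡6 → G

YYG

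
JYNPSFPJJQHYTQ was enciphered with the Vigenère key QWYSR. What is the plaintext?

TCPXBPTLRZRCVY

Repeat the key across the ciphertext: QWYSRQWYSRQWYS
J(9)−Q(16): -7≡19 → T
Y(24)−W(22): 2 → C
N(13)−Y(24): -11≡15 → P
P(15)−S(18): -3≡23 → X
S(18)−R(17): 1 → B
F(5)−Q(16): -11≡15 → P
P(15)−W(22): -7≡19 → T
J(9)−Y(24): -15≡11 → L
J(9)−S(18): -9≡17 → R
Q(16)−R(17): -1≡25 → Z
H(7)−Q(16): -9≡17 → R
Y(24)−W(22): 2 → C
T(19)−Y(24): -5≡21 → V
Q(16)−S(18): -2≡24 → Y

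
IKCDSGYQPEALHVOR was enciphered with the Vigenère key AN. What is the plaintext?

IXCQSTYDPRAYHIOE

Repeat the key across the ciphertext: ANANANANANANANAN
I(8)−A(0): 8 → I
K(10)−N(13): -3≡23 → X
C(2)−A(0): 2 → C
D(3)−N(13): -10≡16 → Q
S(18)−A(0): 18 → S
G(6)−N(13): -7≡19 → T
Y(24)−A(0): 24 → Y
Q(16)−N(13): 3 → D
P(15)−A(0): 15 → P
E(4)−N(13): -9≡17 → R
A(0)−A(0): 0 → A
L(11)−N(13): -2≡24 → Y
H(7)−A(0): 7 → H
V(21)−N(13): 8 → I
O(14)−A(0): 14 → O
R(17)−N(13): 4 → E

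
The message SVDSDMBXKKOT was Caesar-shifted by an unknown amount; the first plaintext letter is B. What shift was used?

From the crib: S(18)−B(1)=17, so the shift is 17.

17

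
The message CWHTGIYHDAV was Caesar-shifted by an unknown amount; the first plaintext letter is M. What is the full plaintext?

From the crib: C(2)−M(12)=-10≡16, so the shift is 16.
Subtract 16 from each ciphertext letter:
C(2): 2−16=-14≡12 → M
W(22): 22−16=6 → G
H(7): 7−16=-9≡17 → R
T(19): 19−16=3 → D
G(6): 6−16=-10≡16 → Q
I(8): 8−16=-8≡18 → S
Y(24): 24−16=8 → I
H(7): 7−16=-9≡17 → R
D(3): 3−16=-13≡13 → N
A(0): 0−16=-16≡10 → K
V(21): 21−16=5 → F

MGRDQSIRNKF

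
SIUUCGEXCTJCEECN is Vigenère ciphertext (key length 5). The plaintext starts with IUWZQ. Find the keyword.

Subtract each crib letter from the matching ciphertext letter (mod 26):
S(18)−I(8)=10 → K
I(8)−U(20)=-12≡14 → O
U(20)−W(22)=-2≡24 → Y
U(20)−Z(25)=-5≡21 → V
C(2)−Q(16)=-14≡12 → M

KOYVM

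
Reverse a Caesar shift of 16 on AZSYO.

KJCIY

A(0): 0−16=-16≡10 → K
Z(25): 25−16=9 → J
S(18): 18−16=2 → C
Y(24): 24−16=8 → I
O(14): 14−16=-2≡24 → Y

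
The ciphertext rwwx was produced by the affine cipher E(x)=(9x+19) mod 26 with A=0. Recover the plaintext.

The inverse of 9 mod 26 is 3, since 9·3=27≡1. Apply D(y)=3·(y−19) mod 26:
r(17): 3·(17−19)=-6≡20 → u
w(22): 3·(22−19)=9 → j
w(22): 3·(22−19)=9 → j
x(23): 3·(23−19)=12 → m

ujjm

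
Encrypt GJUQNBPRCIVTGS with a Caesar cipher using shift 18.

G(6): 6+18=24 → Y
J(9): 9+18=27≡1 → B
U(20): 20+18=38≡12 → M
Q(16): 16+18=34≡8 → I
N(13): 13+18=31≡5 → F
B(1): 1+18=19 → T
P(15): 15+18=33≡7 → H
R(17): 17+18=35≡9 → J
C(2): 2+18=20 → U
I(8): 8+18=26≡0 → A
V(21): 21+18=39≡13 → N
T(19): 19+18=37≡11 → L
G(6): 6+18=24 → Y
S(18): 18+18=36≡10 → K

YBMIFTHJUANLYK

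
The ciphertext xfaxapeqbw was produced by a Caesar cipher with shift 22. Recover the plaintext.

bjebetiufa

x(23): 23−22=1 → b
f(5): 5−22=-17≡9 → j
a(0): 0−22=-22≡4 → e
x(23): 23−22=1 → b
a(0): 0−22=-22≡4 → e
p(15): 15−22=-7≡19 → t
e(4): 4−22=-18≡8 → i
q(16): 16−22=-6≡20 → u
b(1): 1−22=-21≡5 → f
w(22): 22−22=0 → a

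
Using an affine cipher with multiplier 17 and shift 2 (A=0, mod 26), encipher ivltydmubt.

i(8): 17·8+2=138≡8 → i
v(21): 17·21+2=359≡21 → v
l(11): 17·11+2=189≡7 → h
t(19): 17·19+2=325≡13 → n
y(24): 17·24+2=410≡20 → u
d(3): 17·3+2=53≡1 → b
m(12): 17·12+2=206≡24 → y
u(20): 17·20+2=342≡4 → e
b(1): 17·1+2=19 → t
t(19): 17·19+2=325≡13 → n

ivhnubyetn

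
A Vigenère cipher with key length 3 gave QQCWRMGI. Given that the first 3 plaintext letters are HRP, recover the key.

JZN

Subtract each crib letter from the matching ciphertext letter (mod 26):
Q(16)−H(7)=9 → J
Q(16)−R(17)=-1≡25 → Z
C(2)−P(15)=-13≡13 → N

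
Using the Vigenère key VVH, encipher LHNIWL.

GCUDRS

Repeat the key across the message: VVHVVH
L(11)+V(21): 32≡6 → G
H(7)+V(21): 28≡2 → C
N(13)+H(7): 20 → U
I(8)+V(21): 29≡3 → D
W(22)+V(21): 43≡17 → R
L(11)+H(7): 18 → S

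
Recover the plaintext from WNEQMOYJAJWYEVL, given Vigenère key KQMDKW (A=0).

MXSNCSOTOGMCUFZ

Repeat the key across the ciphertext: KQMDKWKQMDKWKQM
W(22)−K(10): 12 → M
N(13)−Q(16): -3≡23 → X
E(4)−M(12): -8≡18 → S
Q(16)−D(3): 13 → N
M(12)−K(10): 2 → C
O(14)−W(22): -8≡18 → S
Y(24)−K(10): 14 → O
J(9)−Q(16): -7≡19 → T
A(0)−M(12): -12≡14 → O
J(9)−D(3): 6 → G
W(22)−K(10): 12 → M
Y(24)−W(22): 2 → C
E(4)−K(10): -6≡20 → U
V(21)−Q(16): 5 → F
L(11)−M(12): -1≡25 → Z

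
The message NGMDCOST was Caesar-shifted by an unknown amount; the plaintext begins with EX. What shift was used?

9

From the crib: N(13)−E(4)=9, so the shift is 9.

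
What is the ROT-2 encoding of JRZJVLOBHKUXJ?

J(9): 9+2=11 → L
R(17): 17+2=19 → T
Z(25): 25+2=27≡1 → B
J(9): 9+2=11 → L
V(21): 21+2=23 → X
L(11): 11+2=13 → N
O(14): 14+2=16 → Q
B(1): 1+2=3 → D
H(7): 7+2=9 → J
K(10): 10+2=12 → M
U(20): 20+2=22 → W
X(23): 23+2=25 → Z
J(9): 9+2=11 → L

LTBLXNQDJMWZL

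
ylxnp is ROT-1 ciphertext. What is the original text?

xkwmo

y(24): 24−1=23 → x
l(11): 11−1=10 → k
x(23): 23−1=22 → w
n(13): 13−1=12 → m
p(15): 15−1=14 → o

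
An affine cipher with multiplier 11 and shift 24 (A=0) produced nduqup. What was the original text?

The inverse of 11 mod 26 is 19, since 11·19=209≡1. Apply D(y)=19·(y−24) mod 26:
n(13): 19·(13−24)=-209≡25 → z
d(3): 19·(3−24)=-399≡17 → r
u(20): 19·(20−24)=-76≡2 → c
q(16): 19·(16−24)=-152≡4 → e
u(20): 19·(20−24)=-76≡2 → c
p(15): 19·(15−24)=-171≡11 → l

zrcecl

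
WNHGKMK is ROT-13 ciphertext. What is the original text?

W(22): 22−13=9 → J
N(13): 13−13=0 → A
H(7): 7−13=-6≡20 → U
G(6): 6−13=-7≡19 → T
K(10): 10−13=-3≡23 → X
M(12): 12−13=-1≡25 → Z
K(10): 10−13=-3≡23 → X

JAUTXZX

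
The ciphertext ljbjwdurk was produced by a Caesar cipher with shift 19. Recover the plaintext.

sqiqdkbyr

l(11): 11−19=-8≡18 → s
j(9): 9−19=-10≡16 → q
b(1): 1−19=-18≡8 → i
j(9): 9−19=-10≡16 → q
w(22): 22−19=3 → d
d(3): 3−19=-16≡10 → k
u(20): 20−19=1 → b
r(17): 17−19=-2≡24 → y
k(10): 10−19=-9≡17 → r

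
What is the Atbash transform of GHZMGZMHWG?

TSANTANSDT

G(6) → T(19)
H(7) → S(18)
Z(25) → A(0)
M(12) → N(13)
G(6) → T(19)
Z(25) → A(0)
M(12) → N(13)
H(7) → S(18)
W(22) → D(3)
G(6) → T(19)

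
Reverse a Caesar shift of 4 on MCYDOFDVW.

M(12): 12−4=8 → I
C(2): 2−4=-2≡24 → Y
Y(24): 24−4=20 → U
D(3): 3−4=-1≡25 → Z
O(14): 14−4=10 → K
F(5): 5−4=1 → B
D(3): 3−4=-1≡25 → Z
V(21): 21−4=17 → R
W(22): 22−4=18 → S

IYUZKBZRS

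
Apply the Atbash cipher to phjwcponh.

ksqdxklms

p(15) → k(10)
h(7) → s(18)
j(9) → q(16)
w(22) → d(3)
c(2) → x(23)
p(15) → k(10)
o(14) → l(11)
n(13) → m(12)
h(7) → s(18)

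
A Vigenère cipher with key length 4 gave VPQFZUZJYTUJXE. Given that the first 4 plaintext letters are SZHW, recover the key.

Subtract each crib letter from the matching ciphertext letter (mod 26):
V(21)−S(18)=3 → D
P(15)−Z(25)=-10≡16 → Q
Q(16)−H(7)=9 → J
F(5)−W(22)=-17≡9 → J

DQJJ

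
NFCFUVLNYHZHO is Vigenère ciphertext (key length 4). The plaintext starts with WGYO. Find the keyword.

Subtract each crib letter from the matching ciphertext letter (mod 26):
N(13)−W(22)=-9≡17 → R
F(5)−G(6)=-1≡25 → Z
C(2)−Y(24)=-22≡4 → E
F(5)−O(14)=-9≡17 → R

RZER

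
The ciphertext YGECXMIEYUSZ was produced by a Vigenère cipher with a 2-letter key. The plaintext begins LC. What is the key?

NE

Subtract each crib letter from the matching ciphertext letter (mod 26):
Y(24)−L(11)=13 → N
G(6)−C(2)=4 → E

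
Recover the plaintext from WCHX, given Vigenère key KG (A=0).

Repeat the key across the ciphertext: KGKG
W(22)−K(10): 12 → M
C(2)−G(6): -4≡22 → W
H(7)−K(10): -3≡23 → X
X(23)−G(6): 17 → R

MWXR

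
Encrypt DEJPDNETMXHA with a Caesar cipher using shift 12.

PQVBPZQFYJTM

D(3): 3+12=15 → P
E(4): 4+12=16 → Q
J(9): 9+12=21 → V
P(15): 15+12=27≡1 → B
D(3): 3+12=15 → P
N(13): 13+12=25 → Z
E(4): 4+12=16 → Q
T(19): 19+12=31≡5 → F
M(12): 12+12=24 → Y
X(23): 23+12=35≡9 → J
H(7): 7+12=19 → T
A(0): 0+12=12 → M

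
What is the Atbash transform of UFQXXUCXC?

FUJCCFXCX

U(20) → F(5)
F(5) → U(20)
Q(16) → J(9)
X(23) → C(2)
X(23) → C(2)
U(20) → F(5)
C(2) → X(23)
X(23) → C(2)
C(2) → X(23)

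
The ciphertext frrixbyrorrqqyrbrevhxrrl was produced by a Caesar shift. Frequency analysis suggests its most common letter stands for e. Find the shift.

13

The most frequent ciphertext letter is r (appears 9 times).
r is position 17; e is position 4.
Shift = 13.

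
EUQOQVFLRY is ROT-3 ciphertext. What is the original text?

BRNLNSCIOV

E(4): 4−3=1 → B
U(20): 20−3=17 → R
Q(16): 16−3=13 → N
O(14): 14−3=11 → L
Q(16): 16−3=13 → N
V(21): 21−3=18 → S
F(5): 5−3=2 → C
L(11): 11−3=8 → I
R(17): 17−3=14 → O
Y(24): 24−3=21 → V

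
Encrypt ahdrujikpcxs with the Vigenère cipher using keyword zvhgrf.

zckxlohfwiox

Repeat the key across the message: zvhgrfzvhgrf
a(0)+z(25): 25 → z
h(7)+v(21): 28≡2 → c
d(3)+h(7): 10 → k
r(17)+g(6): 23 → x
u(20)+r(17): 37≡11 → l
j(9)+f(5): 14 → o
i(8)+z(25): 33≡7 → h
k(10)+v(21): 31≡5 → f
p(15)+h(7): 22 → w
c(2)+g(6): 8 → i
x(23)+r(17): 40≡14 → o
s(18)+f(5): 23 → x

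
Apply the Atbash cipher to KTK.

K(10) → P(15)
T(19) → G(6)
K(10) → P(15)

PGP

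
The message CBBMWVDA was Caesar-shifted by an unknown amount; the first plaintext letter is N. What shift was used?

From the crib: C(2)−N(13)=-11≡15, so the shift is 15.

15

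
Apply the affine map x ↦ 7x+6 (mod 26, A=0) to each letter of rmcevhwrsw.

r(17): 7·17+6=125≡21 → v
m(12): 7·12+6=90≡12 → m
c(2): 7·2+6=20 → u
e(4): 7·4+6=34≡8 → i
v(21): 7·21+6=153≡23 → x
h(7): 7·7+6=55≡3 → d
w(22): 7·22+6=160≡4 → e
r(17): 7·17+6=125≡21 → v
s(18): 7·18+6=132≡2 → c
w(22): 7·22+6=160≡4 → e

vmuixdevce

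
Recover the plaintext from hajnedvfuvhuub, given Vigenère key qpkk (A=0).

rlzdoolvegxkem

Repeat the key across the ciphertext: qpkkqpkkqpkkqp
h(7)−q(16): -9≡17 → r
a(0)−p(15): -15≡11 → l
j(9)−k(10): -1≡25 → z
n(13)−k(10): 3 → d
e(4)−q(16): -12≡14 → o
d(3)−p(15): -12≡14 → o
v(21)−k(10): 11 → l
f(5)−k(10): -5≡21 → v
u(20)−q(16): 4 → e
v(21)−p(15): 6 → g
h(7)−k(10): -3≡23 → x
u(20)−k(10): 10 → k
u(20)−q(16): 4 → e
b(1)−p(15): -14≡12 → m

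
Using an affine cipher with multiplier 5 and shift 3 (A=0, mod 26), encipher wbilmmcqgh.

w(22): 5·22+3=113≡9 → j
b(1): 5·1+3=8 → i
i(8): 5·8+3=43≡17 → r
l(11): 5·11+3=58≡6 → g
m(12): 5·12+3=63≡11 → l
m(12): 5·12+3=63≡11 → l
c(2): 5·2+3=13 → n
q(16): 5·16+3=83≡5 → f
g(6): 5·6+3=33≡7 → h
h(7): 5·7+3=38≡12 → m

jirgllnfhm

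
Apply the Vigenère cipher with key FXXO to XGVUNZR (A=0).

Repeat the key across the message: FXXOFXX
X(23)+F(5): 28≡2 → C
G(6)+X(23): 29≡3 → D
V(21)+X(23): 44≡18 → S
U(20)+O(14): 34≡8 → I
N(13)+F(5): 18 → S
Z(25)+X(23): 48≡22 → W
R(17)+X(23): 40≡14 → O

CDSISWO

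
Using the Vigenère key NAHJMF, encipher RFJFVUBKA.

Repeat the key across the message: NAHJMFNAH
R(17)+N(13): 30≡4 → E
F(5)+A(0): 5 → F
J(9)+H(7): 16 → Q
F(5)+J(9): 14 → O
V(21)+M(12): 33≡7 → H
U(20)+F(5): 25 → Z
B(1)+N(13): 14 → O
K(10)+A(0): 10 → K
A(0)+H(7): 7 → H

EFQOHZOKH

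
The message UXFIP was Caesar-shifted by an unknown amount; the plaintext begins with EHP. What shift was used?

16

From the crib: U(20)−E(4)=16, so the shift is 16.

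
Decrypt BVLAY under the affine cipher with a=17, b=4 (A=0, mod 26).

The inverse of 17 mod 26 is 23, since 17·23=391≡1. Apply D(y)=23·(y−4) mod 26:
B(1): 23·(1−4)=-69≡9 → J
V(21): 23·(21−4)=391≡1 → B
L(11): 23·(11−4)=161≡5 → F
A(0): 23·(0−4)=-92≡12 → M
Y(24): 23·(24−4)=460≡18 → S

JBFMS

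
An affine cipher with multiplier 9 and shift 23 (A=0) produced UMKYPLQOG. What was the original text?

The inverse of 9 mod 26 is 3, since 9·3=27≡1. Apply D(y)=3·(y−23) mod 26:
U(20): 3·(20−23)=-9≡17 → R
M(12): 3·(12−23)=-33≡19 → T
K(10): 3·(10−23)=-39≡13 → N
Y(24): 3·(24−23)=3 → D
P(15): 3·(15−23)=-24≡2 → C
L(11): 3·(11−23)=-36≡16 → Q
Q(16): 3·(16−23)=-21≡5 → F
O(14): 3·(14−23)=-27≡25 → Z
G(6): 3·(6−23)=-51≡1 → B

RTNDCQFZB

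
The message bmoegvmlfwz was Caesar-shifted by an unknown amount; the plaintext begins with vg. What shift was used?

6

From the crib: b(1)−v(21)=-20≡6, so the shift is 6.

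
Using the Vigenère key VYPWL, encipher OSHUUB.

JQWQFW

Repeat the key across the message: VYPWLV
O(14)+V(21): 35≡9 → J
S(18)+Y(24): 42≡16 → Q
H(7)+P(15): 22 → W
U(20)+W(22): 42≡16 → Q
U(20)+L(11): 31≡5 → F
B(1)+V(21): 22 → W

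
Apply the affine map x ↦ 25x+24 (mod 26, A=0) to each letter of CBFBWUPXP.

WXTXCEJBJ

C(2): 25·2+24=74≡22 → W
B(1): 25·1+24=49≡23 → X
F(5): 25·5+24=149≡19 → T
B(1): 25·1+24=49≡23 → X
W(22): 25·22+24=574≡2 → C
U(20): 25·20+24=524≡4 → E
P(15): 25·15+24=399≡9 → J
X(23): 25·23+24=599≡1 → B
P(15): 25·15+24=399≡9 → J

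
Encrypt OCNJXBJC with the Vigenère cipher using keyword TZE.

HBRCWFCB

Repeat the key across the message: TZETZETZ
O(14)+T(19): 33≡7 → H
C(2)+Z(25): 27≡1 → B
N(13)+E(4): 17 → R
J(9)+T(19): 28≡2 → C
X(23)+Z(25): 48≡22 → W
B(1)+E(4): 5 → F
J(9)+T(19): 28≡2 → C
C(2)+Z(25): 27≡1 → B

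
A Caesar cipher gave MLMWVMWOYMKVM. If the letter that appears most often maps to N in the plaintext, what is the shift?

25

The most frequent ciphertext letter is M (appears 5 times).
M is position 12; N is position 13.
Shift = -1≡25.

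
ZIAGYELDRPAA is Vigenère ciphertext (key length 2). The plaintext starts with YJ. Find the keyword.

BZ

Subtract each crib letter from the matching ciphertext letter (mod 26):
Z(25)−Y(24)=1 → B
I(8)−J(9)=-1≡25 → Z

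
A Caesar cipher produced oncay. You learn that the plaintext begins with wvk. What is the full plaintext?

From the crib: o(14)−w(22)=-8≡18, so the shift is 18.
Subtract 18 from each ciphertext letter:
o(14): 14−18=-4≡22 → w
n(13): 13−18=-5≡21 → v
c(2): 2−18=-16≡10 → k
a(0): 0−18=-18≡8 → i
y(24): 24−18=6 → g

wvkig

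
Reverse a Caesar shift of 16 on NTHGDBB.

N(13): 13−16=-3≡23 → X
T(19): 19−16=3 → D
H(7): 7−16=-9≡17 → R
G(6): 6−16=-10≡16 → Q
D(3): 3−16=-13≡13 → N
B(1): 1−16=-15≡11 → L
B(1): 1−16=-15≡11 → L

XDRQNLL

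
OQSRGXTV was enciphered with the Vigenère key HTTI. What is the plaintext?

Repeat the key across the ciphertext: HTTIHTTI
O(14)−H(7): 7 → H
Q(16)−T(19): -3≡23 → X
S(18)−T(19): -1≡25 → Z
R(17)−I(8): 9 → J
G(6)−H(7): -1≡25 → Z
X(23)−T(19): 4 → E
T(19)−T(19): 0 → A
V(21)−I(8): 13 → N

HXZJZEAN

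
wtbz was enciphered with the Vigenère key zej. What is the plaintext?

xpsa

Repeat the key across the ciphertext: zejz
w(22)−z(25): -3≡23 → x
t(19)−e(4): 15 → p
b(1)−j(9): -8≡18 → s
z(25)−z(25): 0 → a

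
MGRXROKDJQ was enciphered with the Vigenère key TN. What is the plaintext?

TTYKYBRQQD

Repeat the key across the ciphertext: TNTNTNTNTN
M(12)−T(19): -7≡19 → T
G(6)−N(13): -7≡19 → T
R(17)−T(19): -2≡24 → Y
X(23)−N(13): 10 → K
R(17)−T(19): -2≡24 → Y
O(14)−N(13): 1 → B
K(10)−T(19): -9≡17 → R
D(3)−N(13): -10≡16 → Q
J(9)−T(19): -10≡16 → Q
Q(16)−N(13): 3 → D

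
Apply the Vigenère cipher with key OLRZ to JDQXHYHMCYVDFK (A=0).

XOHWVJYLQJMCTV

Repeat the key across the message: OLRZOLRZOLRZOL
J(9)+O(14): 23 → X
D(3)+L(11): 14 → O
Q(16)+R(17): 33≡7 → H
X(23)+Z(25): 48≡22 → W
H(7)+O(14): 21 → V
Y(24)+L(11): 35≡9 → J
H(7)+R(17): 24 → Y
M(12)+Z(25): 37≡11 → L
C(2)+O(14): 16 → Q
Y(24)+L(11): 35≡9 → J
V(21)+R(17): 38≡12 → M
D(3)+Z(25): 28≡2 → C
F(5)+O(14): 19 → T
K(10)+L(11): 21 → V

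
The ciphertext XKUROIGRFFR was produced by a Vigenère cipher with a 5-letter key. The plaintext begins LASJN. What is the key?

Subtract each crib letter from the matching ciphertext letter (mod 26):
X(23)−L(11)=12 → M
K(10)−A(0)=10 → K
U(20)−S(18)=2 → C
R(17)−J(9)=8 → I
O(14)−N(13)=1 → B

MKCIB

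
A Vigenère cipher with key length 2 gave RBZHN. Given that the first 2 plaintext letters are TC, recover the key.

YZ

Subtract each crib letter from the matching ciphertext letter (mod 26):
R(17)−T(19)=-2≡24 → Y
B(1)−C(2)=-1≡25 → Z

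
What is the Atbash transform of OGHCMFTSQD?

O(14) → L(11)
G(6) → T(19)
H(7) → S(18)
C(2) → X(23)
M(12) → N(13)
F(5) → U(20)
T(19) → G(6)
S(18) → H(7)
Q(16) → J(9)
D(3) → W(22)

LTSXNUGHJW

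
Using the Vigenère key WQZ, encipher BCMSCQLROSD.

Repeat the key across the message: WQZWQZWQZWQ
B(1)+W(22): 23 → X
C(2)+Q(16): 18 → S
M(12)+Z(25): 37≡11 → L
S(18)+W(22): 40≡14 → O
C(2)+Q(16): 18 → S
Q(16)+Z(25): 41≡15 → P
L(11)+W(22): 33≡7 → H
R(17)+Q(16): 33≡7 → H
O(14)+Z(25): 39≡13 → N
S(18)+W(22): 40≡14 → O
D(3)+Q(16): 19 → T

XSLOSPHHNOT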